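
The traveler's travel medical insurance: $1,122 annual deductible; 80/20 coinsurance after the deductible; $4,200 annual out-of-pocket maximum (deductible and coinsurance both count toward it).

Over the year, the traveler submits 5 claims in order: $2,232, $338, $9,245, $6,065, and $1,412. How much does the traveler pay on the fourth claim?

$939.40

Claim 1 — $2,232: deductible takes $1,122, $1,110 remains; coinsurance $1,110 × 20% = $222. Traveler owes $1,344 (running OOP $1,344).
Claim 2 — $338: 20% coinsurance on $338 = $67.60. Traveler owes $67.60 (running OOP $1,411.60).
Claim 3 — $9,245: deductible already satisfied, so traveler's share is 20% × $9,245 = $1,849. Traveler owes $1,849 (running OOP $3,260.60).
Claim 4 — $6,065: deductible met; 20% of $6,065 = $1,213. Adding that to $3,260.60 gives $4,473.60, past the $4,200 cap; traveler pays only $4,200 − $3,260.60 = $939.40.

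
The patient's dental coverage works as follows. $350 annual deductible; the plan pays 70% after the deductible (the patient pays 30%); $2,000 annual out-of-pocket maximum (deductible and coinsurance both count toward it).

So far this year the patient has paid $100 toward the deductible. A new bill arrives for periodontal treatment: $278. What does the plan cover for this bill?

$100 of the $350 deductible is already met, leaving $250.
That leaves $278 − $250 = $28 for coinsurance.
30% of $28 = $8.40 falls to the patient.
That puts the patient's cost at $250 + $8.40 = $258.40 before any cap.
Total out-of-pocket so far would be $100 + $258.40 = $358.40, below the $2,000 cap — no reduction.
The plan picks up $278 − $258.40 = $19.60.

$19.60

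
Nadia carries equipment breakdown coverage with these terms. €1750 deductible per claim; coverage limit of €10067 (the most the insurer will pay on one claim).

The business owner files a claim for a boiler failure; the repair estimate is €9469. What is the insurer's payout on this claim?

€7719

Subtract the deductible: €9469 − €1750 = €7719.
€7719 ≤ €10067, so the limit doesn't bind; insurer pays €7719.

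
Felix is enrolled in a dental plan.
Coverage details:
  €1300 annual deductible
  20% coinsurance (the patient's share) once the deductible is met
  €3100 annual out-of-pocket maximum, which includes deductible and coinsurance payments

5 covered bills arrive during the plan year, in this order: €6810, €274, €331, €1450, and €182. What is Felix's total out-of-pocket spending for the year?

Bill 1, €6810: €1300 to deductible, leaving €5510; 20% of €5510 = €1102. Patient pays €2402; OOP now €2402.
Bill 2, €274: deductible met; 20% of €274 = €54.80. Cost to patient: €54.80. OOP to date €2456.80.
Bill 3, €331: deductible already satisfied, so patient's share is 20% × €331 = €66.20. Patient pays €66.20; OOP now €2523.
Bill 4, €1450: deductible met; 20% of €1450 = €290. Cost to patient: €290. OOP to date €2813.
Bill 5, €182: deductible met; 20% of €182 = €36.40. Patient owes €36.40 (running OOP €2849.40).
Summing the patient's payments: €2402 + €54.80 + €66.20 + €290 + €36.40 = €2849.40.

€2849.40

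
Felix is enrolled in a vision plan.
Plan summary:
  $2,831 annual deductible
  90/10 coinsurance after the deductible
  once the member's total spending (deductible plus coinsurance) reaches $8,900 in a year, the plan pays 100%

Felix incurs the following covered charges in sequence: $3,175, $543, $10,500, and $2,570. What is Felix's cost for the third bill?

$1,050

Claim 1 — $3,175: deductible takes $2,831, $344 remains; member's 10% is $34.40. Member owes $2,865.40 (running OOP $2,865.40).
Claim 2 — $543: deductible already satisfied, so member's share is 10% × $543 = $54.30. Member owes $54.30 (running OOP $2,919.70).
Claim 3 — $10,500: 10% coinsurance on $10,500 = $1,050. Member owes $1,050 (running OOP $3,969.70).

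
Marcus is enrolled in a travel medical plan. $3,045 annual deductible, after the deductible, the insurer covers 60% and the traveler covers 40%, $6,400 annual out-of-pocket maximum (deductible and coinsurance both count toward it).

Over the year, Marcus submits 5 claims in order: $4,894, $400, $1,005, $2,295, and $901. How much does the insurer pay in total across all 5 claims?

$3,870

Claim 1 — $4,894: $3,045 to deductible, leaving $1,849; coinsurance $1,849 × 40% = $739.60. Traveler owes $3,784.60 (running OOP $3,784.60). Insurer: $4,894 − $3,784.60 = $1,109.40.
Claim 2 — $400: deductible met; 40% of $400 = $160. Traveler pays $160; OOP now $3,944.60. Plan pays $400 − $160 = $240.
Claim 3 — $1,005: deductible met; 40% of $1,005 = $402. Traveler pays $402; OOP now $4,346.60. Plan pays $1,005 − $402 = $603.
Claim 4 — $2,295: deductible already satisfied, so traveler's share is 40% × $2,295 = $918. Cost to traveler: $918. OOP to date $5,264.60. Plan pays $2,295 − $918 = $1,377.
Claim 5 — $901: 40% coinsurance on $901 = $360.40. Cost to traveler: $360.40. OOP to date $5,625. Plan pays $901 − $360.40 = $540.60.
Insurer total = bills − traveler's total = $9,495 − $5,625 = $3,870.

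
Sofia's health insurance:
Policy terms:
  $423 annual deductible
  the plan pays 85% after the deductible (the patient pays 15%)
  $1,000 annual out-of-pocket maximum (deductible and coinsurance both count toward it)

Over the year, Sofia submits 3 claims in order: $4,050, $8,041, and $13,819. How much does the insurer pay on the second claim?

Claim 1 ($4,050): $423 to deductible, leaving $3,627; patient's 15% is $544.05. Patient pays $967.05; OOP now $967.05. Plan pays $4,050 − $967.05 = $3,082.95.
Claim 2 ($8,041): deductible met; 15% of $8,041 = $1,206.15. Adding that to $967.05 gives $2,173.20, past the $1,000 cap; patient pays only $1,000 − $967.05 = $32.95. Plan pays $8,041 − $32.95 = $8,008.05.

$8,008.05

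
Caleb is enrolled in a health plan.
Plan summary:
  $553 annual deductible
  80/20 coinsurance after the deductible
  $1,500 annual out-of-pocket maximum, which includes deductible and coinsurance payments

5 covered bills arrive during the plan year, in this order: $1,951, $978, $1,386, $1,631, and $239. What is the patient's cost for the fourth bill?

$194.60

Claim 1 ($1,951): $553 to deductible, leaving $1,398; 20% of $1,398 = $279.60. Patient owes $832.60 (running OOP $832.60).
Claim 2 ($978): deductible met; 20% of $978 = $195.60. Patient owes $195.60 (running OOP $1,028.20).
Claim 3 ($1,386): 20% coinsurance on $1,386 = $277.20. Patient pays $277.20; OOP now $1,305.40.
Claim 4 ($1,631): deductible met; 20% of $1,631 = $326.20. That would push OOP to $1,631.60, over the $1,500 cap, so patient pays $1,500 − $1,305.40 = $194.60.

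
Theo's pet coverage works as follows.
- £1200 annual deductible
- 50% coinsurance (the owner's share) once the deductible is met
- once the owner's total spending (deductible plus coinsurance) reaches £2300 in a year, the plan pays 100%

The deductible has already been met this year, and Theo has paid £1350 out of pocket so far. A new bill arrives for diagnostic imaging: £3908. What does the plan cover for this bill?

£2958

With the deductible met, the entire £3908 is subject to coinsurance.
50% of £3908 = £1954 falls to the owner.
Year-to-date out-of-pocket would reach £1350 + £1954 = £3304, above the £2300 maximum, so the owner pays only £2300 − £1350 = £950.
The plan picks up £3908 − £950 = £2958.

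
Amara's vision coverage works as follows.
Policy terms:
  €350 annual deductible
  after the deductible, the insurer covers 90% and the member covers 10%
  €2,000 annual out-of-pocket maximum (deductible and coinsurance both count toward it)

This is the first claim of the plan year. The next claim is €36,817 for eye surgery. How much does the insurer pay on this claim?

The full €350 deductible is still open; €350 of this bill applies to it.
That leaves €36,817 − €350 = €36,467 for coinsurance.
Member's 10% share of €36,467 is €3,646.70.
That puts the member's cost at €350 + €3,646.70 = €3,996.70 before any cap.
Year-to-date out-of-pocket would reach €0 + €3,996.70 = €3,996.70, above the €2,000 maximum, so the member pays only €2,000 − €0 = €2,000.
The plan picks up €36,817 − €2,000 = €34,817.

€34,817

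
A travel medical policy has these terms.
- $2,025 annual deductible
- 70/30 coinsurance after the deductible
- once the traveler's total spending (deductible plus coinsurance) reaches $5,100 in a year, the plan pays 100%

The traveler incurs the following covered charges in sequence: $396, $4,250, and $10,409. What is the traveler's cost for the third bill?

$2,288.70

Claim 1 ($396): fully absorbed by the deductible. Traveler pays $396; OOP now $396.
Claim 2 ($4,250): $1,629 to deductible, leaving $2,621; 30% of $2,621 = $786.30. Traveler owes $2,415.30 (running OOP $2,811.30).
Claim 3 ($10,409): deductible met; 30% of $10,409 = $3,122.70. That would push OOP to $5,934, over the $5,100 cap, so traveler pays $5,100 − $2,811.30 = $2,288.70.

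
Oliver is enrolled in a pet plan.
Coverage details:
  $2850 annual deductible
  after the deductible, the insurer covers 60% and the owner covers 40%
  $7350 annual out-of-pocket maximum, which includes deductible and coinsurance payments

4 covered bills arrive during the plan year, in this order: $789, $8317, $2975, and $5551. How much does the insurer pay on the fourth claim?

$4743.40

Claim 1 ($789): all of it applies to the deductible. Owner owes $789 (running OOP $789). Insurer: $789 − $789 = $0.
Claim 2 ($8317): deductible takes $2061, $6256 remains; 40% of $6256 = $2502.40. Cost to owner: $4563.40. OOP to date $5352.40. Plan pays $8317 − $4563.40 = $3753.60.
Claim 3 ($2975): deductible already satisfied, so owner's share is 40% × $2975 = $1190. Owner pays $1190; OOP now $6542.40. Plan pays $2975 − $1190 = $1785.
Claim 4 ($5551): deductible met; 40% of $5551 = $2220.40. That would push OOP to $8762.80, over the $7350 cap, so owner pays $7350 − $6542.40 = $807.60. Plan pays $5551 − $807.60 = $4743.40.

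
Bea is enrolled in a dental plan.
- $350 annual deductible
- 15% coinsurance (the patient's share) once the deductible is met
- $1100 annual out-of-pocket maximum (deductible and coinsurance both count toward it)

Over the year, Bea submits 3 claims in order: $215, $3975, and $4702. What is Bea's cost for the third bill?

Claim 1 — $215: fully absorbed by the deductible. Cost to patient: $215. OOP to date $215.
Claim 2 — $3975: deductible takes $135, $3840 remains; 15% of $3840 = $576. Patient pays $711; OOP now $926.
Claim 3 — $4702: 15% coinsurance on $4702 = $705.30. OOP would hit $1631.30 > $1100, so the cap limits the patient to $1100 − $926 = $174.

$174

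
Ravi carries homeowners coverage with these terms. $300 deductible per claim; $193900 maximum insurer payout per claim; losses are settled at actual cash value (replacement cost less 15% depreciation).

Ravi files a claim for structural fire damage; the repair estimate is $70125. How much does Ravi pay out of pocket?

Actual cash value after 15% depreciation: $70125 × 85% = $59606.25.
After the deductible, $59606.25 − $300 = $59306.25 remains.
$59306.25 is within the $193900 limit, so the insurer pays $59306.25.
Out of pocket: $70125 − $59306.25 = $10818.75.

$10818.75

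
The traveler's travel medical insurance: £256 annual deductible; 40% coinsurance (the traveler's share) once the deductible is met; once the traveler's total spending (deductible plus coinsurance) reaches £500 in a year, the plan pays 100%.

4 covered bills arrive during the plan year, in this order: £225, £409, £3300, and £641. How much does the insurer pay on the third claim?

Bill 1, £225: entire amount goes to the deductible. Cost to traveler: £225. OOP to date £225. Plan pays £225 − £225 = £0.
Bill 2, £409: deductible takes £31, £378 remains; 40% of £378 = £151.20. Cost to traveler: £182.20. OOP to date £407.20. Insurer: £409 − £182.20 = £226.80.
Bill 3, £3300: deductible already satisfied, so traveler's share is 40% × £3300 = £1320. Adding that to £407.20 gives £1727.20, past the £500 cap; traveler pays only £500 − £407.20 = £92.80. Plan pays £3300 − £92.80 = £3207.20.

£3207.20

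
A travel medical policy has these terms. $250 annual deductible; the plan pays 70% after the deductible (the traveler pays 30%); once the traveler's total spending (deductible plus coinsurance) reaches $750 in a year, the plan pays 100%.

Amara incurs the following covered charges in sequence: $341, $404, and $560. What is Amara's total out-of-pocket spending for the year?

$566.50

Claim 1 — $341: $250 to deductible, leaving $91; 30% of $91 = $27.30. Cost to traveler: $277.30. OOP to date $277.30.
Claim 2 — $404: deductible already satisfied, so traveler's share is 30% × $404 = $121.20. Traveler owes $121.20 (running OOP $398.50).
Claim 3 — $560: deductible already satisfied, so traveler's share is 30% × $560 = $168. Traveler owes $168 (running OOP $566.50).
Total paid by the traveler: $277.30 + $121.20 + $168 = $566.50.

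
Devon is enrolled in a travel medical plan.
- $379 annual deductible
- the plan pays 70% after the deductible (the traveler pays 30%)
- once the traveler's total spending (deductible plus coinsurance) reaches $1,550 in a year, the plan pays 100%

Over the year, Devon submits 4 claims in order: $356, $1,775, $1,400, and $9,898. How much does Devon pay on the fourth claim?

$225.40

Bill 1, $356: entire amount goes to the deductible. Traveler owes $356 (running OOP $356).
Bill 2, $1,775: deductible takes $23, $1,752 remains; coinsurance $1,752 × 30% = $525.60. Traveler owes $548.60 (running OOP $904.60).
Bill 3, $1,400: 30% coinsurance on $1,400 = $420. Cost to traveler: $420. OOP to date $1,324.60.
Bill 4, $9,898: deductible met; 30% of $9,898 = $2,969.40. Adding that to $1,324.60 gives $4,294, past the $1,550 cap; traveler pays only $1,550 − $1,324.60 = $225.40.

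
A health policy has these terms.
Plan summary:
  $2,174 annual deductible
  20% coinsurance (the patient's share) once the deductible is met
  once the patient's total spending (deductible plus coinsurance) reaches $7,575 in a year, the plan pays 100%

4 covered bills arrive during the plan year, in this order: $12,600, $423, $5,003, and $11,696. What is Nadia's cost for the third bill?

Claim 1 ($12,600): deductible takes $2,174, $10,426 remains; coinsurance $10,426 × 20% = $2,085.20. Patient owes $4,259.20 (running OOP $4,259.20).
Claim 2 ($423): deductible already satisfied, so patient's share is 20% × $423 = $84.60. Patient owes $84.60 (running OOP $4,343.80).
Claim 3 ($5,003): deductible met; 20% of $5,003 = $1,000.60. Cost to patient: $1,000.60. OOP to date $5,344.40.

$1,000.60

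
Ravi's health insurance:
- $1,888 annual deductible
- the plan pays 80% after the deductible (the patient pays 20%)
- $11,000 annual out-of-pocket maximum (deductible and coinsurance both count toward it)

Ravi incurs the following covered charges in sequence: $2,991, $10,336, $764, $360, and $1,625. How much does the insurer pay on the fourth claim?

$288

Claim 1 — $2,991: deductible takes $1,888, $1,103 remains; patient's 20% is $220.60. Cost to patient: $2,108.60. OOP to date $2,108.60. Plan pays $2,991 − $2,108.60 = $882.40.
Claim 2 — $10,336: deductible met; 20% of $10,336 = $2,067.20. Patient pays $2,067.20; OOP now $4,175.80. Plan pays $10,336 − $2,067.20 = $8,268.80.
Claim 3 — $764: deductible met; 20% of $764 = $152.80. Cost to patient: $152.80. OOP to date $4,328.60. Plan pays $764 − $152.80 = $611.20.
Claim 4 — $360: deductible met; 20% of $360 = $72. Patient owes $72 (running OOP $4,400.60). Insurer: $360 − $72 = $288.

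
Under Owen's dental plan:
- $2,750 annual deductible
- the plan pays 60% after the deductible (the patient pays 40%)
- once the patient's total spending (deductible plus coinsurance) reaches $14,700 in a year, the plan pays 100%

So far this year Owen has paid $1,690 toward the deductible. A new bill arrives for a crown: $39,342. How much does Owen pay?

Deductible still to meet: $2,750 − $1,690 = $1,060.
That leaves $39,342 − $1,060 = $38,282 for coinsurance.
Coinsurance: $38,282 × 40% = $15,312.80.
Patient responsibility before any cap: $1,060 + $15,312.80 = $16,372.80.
Year-to-date out-of-pocket would reach $1,690 + $16,372.80 = $18,062.80, above the $14,700 maximum, so the patient pays only $14,700 − $1,690 = $13,010.

$13,010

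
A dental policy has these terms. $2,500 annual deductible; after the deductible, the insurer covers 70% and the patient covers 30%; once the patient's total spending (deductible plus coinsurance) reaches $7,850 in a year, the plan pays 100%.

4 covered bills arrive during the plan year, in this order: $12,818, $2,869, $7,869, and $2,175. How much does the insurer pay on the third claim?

Claim 1 ($12,818): $2,500 to deductible, leaving $10,318; patient's 30% is $3,095.40. Cost to patient: $5,595.40. OOP to date $5,595.40. Insurer: $12,818 − $5,595.40 = $7,222.60.
Claim 2 ($2,869): deductible met; 30% of $2,869 = $860.70. Patient pays $860.70; OOP now $6,456.10. Plan pays $2,869 − $860.70 = $2,008.30.
Claim 3 ($7,869): deductible met; 30% of $7,869 = $2,360.70. OOP would hit $8,816.80 > $7,850, so the cap limits the patient to $7,850 − $6,456.10 = $1,393.90. Insurer: $7,869 − $1,393.90 = $6,475.10.

$6,475.10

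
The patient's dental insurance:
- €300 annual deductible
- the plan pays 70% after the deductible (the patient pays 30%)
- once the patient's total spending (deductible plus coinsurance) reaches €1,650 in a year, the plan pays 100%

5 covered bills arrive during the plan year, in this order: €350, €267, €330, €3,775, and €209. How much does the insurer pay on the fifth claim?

#1 (€350): deductible takes €300, €50 remains; coinsurance €50 × 30% = €15. Cost to patient: €315. OOP to date €315. Plan pays €350 − €315 = €35.
#2 (€267): deductible met; 30% of €267 = €80.10. Cost to patient: €80.10. OOP to date €395.10. Insurer: €267 − €80.10 = €186.90.
#3 (€330): deductible met; 30% of €330 = €99. Cost to patient: €99. OOP to date €494.10. Insurer: €330 − €99 = €231.
#4 (€3,775): 30% coinsurance on €3,775 = €1,132.50. Patient pays €1,132.50; OOP now €1,626.60. Plan pays €3,775 − €1,132.50 = €2,642.50.
#5 (€209): 30% coinsurance on €209 = €62.70. Adding that to €1,626.60 gives €1,689.30, past the €1,650 cap; patient pays only €1,650 − €1,626.60 = €23.40. Insurer: €209 − €23.40 = €185.60.

€185.60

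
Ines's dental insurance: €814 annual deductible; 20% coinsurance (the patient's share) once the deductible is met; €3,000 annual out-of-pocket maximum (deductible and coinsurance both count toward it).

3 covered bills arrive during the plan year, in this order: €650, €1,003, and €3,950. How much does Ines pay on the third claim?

Claim 1 (€650): entire amount goes to the deductible. Cost to patient: €650. OOP to date €650.
Claim 2 (€1,003): €164 to deductible, leaving €839; patient's 20% is €167.80. Cost to patient: €331.80. OOP to date €981.80.
Claim 3 (€3,950): deductible met; 20% of €3,950 = €790. Cost to patient: €790. OOP to date €1,771.80.

€790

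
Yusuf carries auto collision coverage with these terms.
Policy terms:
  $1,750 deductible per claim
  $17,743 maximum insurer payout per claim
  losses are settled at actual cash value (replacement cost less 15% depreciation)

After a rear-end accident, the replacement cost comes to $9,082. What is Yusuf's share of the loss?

$3,112.30

Actual cash value after 15% depreciation: $9,082 × 85% = $7,719.70.
Less the $1,750 deductible: $7,719.70 − $1,750 = $5,969.70.
That's under the $17,743 cap, so the insurer reimburses the full $5,969.70.
Driver's share is the uncovered remainder: $9,082 − $5,969.70 = $3,112.30.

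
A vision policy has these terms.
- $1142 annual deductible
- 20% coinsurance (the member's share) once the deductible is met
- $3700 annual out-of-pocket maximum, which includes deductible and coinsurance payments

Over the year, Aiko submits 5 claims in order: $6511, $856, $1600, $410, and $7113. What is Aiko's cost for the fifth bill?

Bill 1, $6511: $1142 to deductible, leaving $5369; member's 20% is $1073.80. Member pays $2215.80; OOP now $2215.80.
Bill 2, $856: 20% coinsurance on $856 = $171.20. Member owes $171.20 (running OOP $2387).
Bill 3, $1600: deductible already satisfied, so member's share is 20% × $1600 = $320. Member pays $320; OOP now $2707.
Bill 4, $410: 20% coinsurance on $410 = $82. Member owes $82 (running OOP $2789).
Bill 5, $7113: 20% coinsurance on $7113 = $1422.60. OOP would hit $4211.60 > $3700, so the cap limits the member to $3700 − $2789 = $911.

$911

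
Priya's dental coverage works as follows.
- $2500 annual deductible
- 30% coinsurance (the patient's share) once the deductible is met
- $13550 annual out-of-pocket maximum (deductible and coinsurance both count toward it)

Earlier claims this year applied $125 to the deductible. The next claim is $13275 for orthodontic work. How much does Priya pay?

$5645

Deductible still to meet: $2500 − $125 = $2375.
That leaves $13275 − $2375 = $10900 for coinsurance.
Patient's 30% share of $10900 is $3270.
So the patient owes $2375 + $3270 = $5645 before any cap.
Year-to-date out-of-pocket becomes $125 + $5645 = $5770, still under the $13550 maximum, so no cap applies.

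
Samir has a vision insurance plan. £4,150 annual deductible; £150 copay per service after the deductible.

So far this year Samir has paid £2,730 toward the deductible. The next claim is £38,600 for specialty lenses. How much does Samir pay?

£1,570

Deductible still to meet: £4,150 − £2,730 = £1,420.
That leaves £38,600 − £1,420 = £37,180 for the copay.
Copay on this service: £150.
So the member owes £1,420 + £150 = £1,570.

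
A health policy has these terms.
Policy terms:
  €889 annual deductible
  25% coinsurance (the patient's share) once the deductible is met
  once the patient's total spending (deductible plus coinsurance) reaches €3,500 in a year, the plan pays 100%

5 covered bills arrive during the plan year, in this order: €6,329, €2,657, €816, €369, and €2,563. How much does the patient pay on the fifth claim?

€290.50

#1 (€6,329): deductible takes €889, €5,440 remains; coinsurance €5,440 × 25% = €1,360. Patient pays €2,249; OOP now €2,249.
#2 (€2,657): deductible already satisfied, so patient's share is 25% × €2,657 = €664.25. Patient owes €664.25 (running OOP €2,913.25).
#3 (€816): 25% coinsurance on €816 = €204. Cost to patient: €204. OOP to date €3,117.25.
#4 (€369): deductible already satisfied, so patient's share is 25% × €369 = €92.25. Patient pays €92.25; OOP now €3,209.50.
#5 (€2,563): deductible already satisfied, so patient's share is 25% × €2,563 = €640.75. OOP would hit €3,850.25 > €3,500, so the cap limits the patient to €3,500 − €3,209.50 = €290.50.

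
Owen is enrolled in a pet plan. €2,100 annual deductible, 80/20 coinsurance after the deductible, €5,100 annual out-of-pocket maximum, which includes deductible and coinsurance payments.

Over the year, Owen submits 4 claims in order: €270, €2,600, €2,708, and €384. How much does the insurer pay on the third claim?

Claim 1 (€270): all of it applies to the deductible. Owner pays €270; OOP now €270. Plan pays €270 − €270 = €0.
Claim 2 (€2,600): €1,830 finishes the deductible; €770 goes to coinsurance; owner's 20% is €154. Owner owes €1,984 (running OOP €2,254). Plan pays €2,600 − €1,984 = €616.
Claim 3 (€2,708): deductible met; 20% of €2,708 = €541.60. Owner owes €541.60 (running OOP €2,795.60). Plan pays €2,708 − €541.60 = €2,166.40.

€2,166.40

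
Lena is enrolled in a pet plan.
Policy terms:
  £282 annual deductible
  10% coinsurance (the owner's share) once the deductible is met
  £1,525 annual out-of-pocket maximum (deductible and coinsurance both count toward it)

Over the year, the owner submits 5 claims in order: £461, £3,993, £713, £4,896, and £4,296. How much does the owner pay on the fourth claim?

Claim 1 — £461: £282 finishes the deductible; £179 goes to coinsurance; owner's 10% is £17.90. Owner owes £299.90 (running OOP £299.90).
Claim 2 — £3,993: 10% coinsurance on £3,993 = £399.30. Cost to owner: £399.30. OOP to date £699.20.
Claim 3 — £713: 10% coinsurance on £713 = £71.30. Owner owes £71.30 (running OOP £770.50).
Claim 4 — £4,896: 10% coinsurance on £4,896 = £489.60. Cost to owner: £489.60. OOP to date £1,260.10.

£489.60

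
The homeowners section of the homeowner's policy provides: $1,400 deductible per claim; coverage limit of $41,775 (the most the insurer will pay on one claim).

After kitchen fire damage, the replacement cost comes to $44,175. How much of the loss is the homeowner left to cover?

Subtract the deductible: $44,175 − $1,400 = $42,775.
$42,775 exceeds the $41,775 limit, so the insurer pays the limit: $41,775.
Homeowner's share is the uncovered remainder: $44,175 − $41,775 = $2,400.

$2,400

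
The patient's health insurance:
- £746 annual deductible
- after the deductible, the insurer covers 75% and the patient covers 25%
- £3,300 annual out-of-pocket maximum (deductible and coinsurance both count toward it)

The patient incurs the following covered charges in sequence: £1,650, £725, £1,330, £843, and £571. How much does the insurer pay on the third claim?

£997.50

Claim 1 — £1,650: £746 to deductible, leaving £904; 25% of £904 = £226. Patient owes £972 (running OOP £972). Plan pays £1,650 − £972 = £678.
Claim 2 — £725: deductible already satisfied, so patient's share is 25% × £725 = £181.25. Patient owes £181.25 (running OOP £1,153.25). Insurer: £725 − £181.25 = £543.75.
Claim 3 — £1,330: deductible already satisfied, so patient's share is 25% × £1,330 = £332.50. Patient owes £332.50 (running OOP £1,485.75). Plan pays £1,330 − £332.50 = £997.50.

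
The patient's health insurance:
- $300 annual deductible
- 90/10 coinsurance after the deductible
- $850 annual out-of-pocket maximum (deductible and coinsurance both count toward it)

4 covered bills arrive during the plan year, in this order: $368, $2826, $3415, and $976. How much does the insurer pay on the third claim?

#1 ($368): deductible takes $300, $68 remains; patient's 10% is $6.80. Patient owes $306.80 (running OOP $306.80). Plan pays $368 − $306.80 = $61.20.
#2 ($2826): deductible already satisfied, so patient's share is 10% × $2826 = $282.60. Patient owes $282.60 (running OOP $589.40). Plan pays $2826 − $282.60 = $2543.40.
#3 ($3415): deductible met; 10% of $3415 = $341.50. Adding that to $589.40 gives $930.90, past the $850 cap; patient pays only $850 − $589.40 = $260.60. Insurer: $3415 − $260.60 = $3154.40.

$3154.40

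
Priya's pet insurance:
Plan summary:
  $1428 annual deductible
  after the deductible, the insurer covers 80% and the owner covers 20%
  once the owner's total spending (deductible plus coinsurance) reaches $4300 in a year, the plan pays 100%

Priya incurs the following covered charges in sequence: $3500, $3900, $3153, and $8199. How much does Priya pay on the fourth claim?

Claim 1 — $3500: $1428 finishes the deductible; $2072 goes to coinsurance; 20% of $2072 = $414.40. Cost to owner: $1842.40. OOP to date $1842.40.
Claim 2 — $3900: deductible already satisfied, so owner's share is 20% × $3900 = $780. Owner pays $780; OOP now $2622.40.
Claim 3 — $3153: deductible met; 20% of $3153 = $630.60. Owner pays $630.60; OOP now $3253.
Claim 4 — $8199: deductible already satisfied, so owner's share is 20% × $8199 = $1639.80. Adding that to $3253 gives $4892.80, past the $4300 cap; owner pays only $4300 − $3253 = $1047.

$1047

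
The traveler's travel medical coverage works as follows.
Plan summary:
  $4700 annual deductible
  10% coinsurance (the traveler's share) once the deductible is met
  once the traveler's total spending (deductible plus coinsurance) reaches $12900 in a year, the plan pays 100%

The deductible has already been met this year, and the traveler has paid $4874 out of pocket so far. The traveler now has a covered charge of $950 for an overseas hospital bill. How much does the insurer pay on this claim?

With the deductible met, the entire $950 is subject to coinsurance.
Coinsurance: $950 × 10% = $95.
Year-to-date out-of-pocket becomes $4874 + $95 = $4969, still under the $12900 maximum, so no cap applies.
The plan picks up $950 − $95 = $855.

$855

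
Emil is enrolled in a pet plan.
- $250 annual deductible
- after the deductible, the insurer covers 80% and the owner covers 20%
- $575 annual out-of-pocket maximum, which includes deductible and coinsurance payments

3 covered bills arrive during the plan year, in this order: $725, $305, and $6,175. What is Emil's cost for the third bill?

Claim 1 ($725): $250 finishes the deductible; $475 goes to coinsurance; owner's 20% is $95. Owner pays $345; OOP now $345.
Claim 2 ($305): deductible met; 20% of $305 = $61. Cost to owner: $61. OOP to date $406.
Claim 3 ($6,175): deductible met; 20% of $6,175 = $1,235. Adding that to $406 gives $1,641, past the $575 cap; owner pays only $575 − $406 = $169.

$169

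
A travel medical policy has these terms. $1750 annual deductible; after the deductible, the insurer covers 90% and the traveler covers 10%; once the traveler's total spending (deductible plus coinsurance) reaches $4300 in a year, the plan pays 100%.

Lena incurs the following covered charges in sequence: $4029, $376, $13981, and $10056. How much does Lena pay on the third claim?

$1398.10

Claim 1 — $4029: deductible takes $1750, $2279 remains; 10% of $2279 = $227.90. Cost to traveler: $1977.90. OOP to date $1977.90.
Claim 2 — $376: deductible already satisfied, so traveler's share is 10% × $376 = $37.60. Traveler pays $37.60; OOP now $2015.50.
Claim 3 — $13981: deductible already satisfied, so traveler's share is 10% × $13981 = $1398.10. Cost to traveler: $1398.10. OOP to date $3413.60.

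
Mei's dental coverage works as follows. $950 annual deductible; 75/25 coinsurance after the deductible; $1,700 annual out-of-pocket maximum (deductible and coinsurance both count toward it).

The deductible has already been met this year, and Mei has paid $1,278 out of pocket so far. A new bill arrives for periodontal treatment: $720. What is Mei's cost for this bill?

$180

With the deductible met, the entire $720 is subject to coinsurance.
25% of $720 = $180 falls to the patient.
Total out-of-pocket so far would be $1,278 + $180 = $1,458, below the $1,700 cap — no reduction.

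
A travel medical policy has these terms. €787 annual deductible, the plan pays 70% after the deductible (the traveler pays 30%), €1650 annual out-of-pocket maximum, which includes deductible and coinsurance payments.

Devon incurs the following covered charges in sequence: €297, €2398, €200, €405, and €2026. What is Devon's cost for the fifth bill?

€109.10

Claim 1 — €297: entire amount goes to the deductible. Traveler owes €297 (running OOP €297).
Claim 2 — €2398: €490 to deductible, leaving €1908; traveler's 30% is €572.40. Traveler owes €1062.40 (running OOP €1359.40).
Claim 3 — €200: 30% coinsurance on €200 = €60. Cost to traveler: €60. OOP to date €1419.40.
Claim 4 — €405: deductible met; 30% of €405 = €121.50. Traveler pays €121.50; OOP now €1540.90.
Claim 5 — €2026: deductible already satisfied, so traveler's share is 30% × €2026 = €607.80. Adding that to €1540.90 gives €2148.70, past the €1650 cap; traveler pays only €1650 − €1540.90 = €109.10.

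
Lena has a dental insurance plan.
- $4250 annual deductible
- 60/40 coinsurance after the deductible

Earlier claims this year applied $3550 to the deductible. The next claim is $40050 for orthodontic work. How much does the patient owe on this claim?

$16440

Deductible still to meet: $4250 − $3550 = $700.
The remaining $39350 (= $40050 − $700) moves to coinsurance.
Coinsurance: $39350 × 40% = $15740.
So the patient owes $700 + $15740 = $16440.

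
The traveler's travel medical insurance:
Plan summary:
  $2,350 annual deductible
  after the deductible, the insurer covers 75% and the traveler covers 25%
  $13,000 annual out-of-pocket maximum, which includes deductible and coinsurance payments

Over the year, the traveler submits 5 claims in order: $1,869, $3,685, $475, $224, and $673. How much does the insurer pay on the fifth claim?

Claim 1 ($1,869): entire amount goes to the deductible. Cost to traveler: $1,869. OOP to date $1,869. Plan pays $1,869 − $1,869 = $0.
Claim 2 ($3,685): $481 finishes the deductible; $3,204 goes to coinsurance; traveler's 25% is $801. Traveler owes $1,282 (running OOP $3,151). Insurer: $3,685 − $1,282 = $2,403.
Claim 3 ($475): 25% coinsurance on $475 = $118.75. Traveler owes $118.75 (running OOP $3,269.75). Plan pays $475 − $118.75 = $356.25.
Claim 4 ($224): 25% coinsurance on $224 = $56. Traveler pays $56; OOP now $3,325.75. Insurer: $224 − $56 = $168.
Claim 5 ($673): 25% coinsurance on $673 = $168.25. Traveler owes $168.25 (running OOP $3,494). Plan pays $673 − $168.25 = $504.75.

$504.75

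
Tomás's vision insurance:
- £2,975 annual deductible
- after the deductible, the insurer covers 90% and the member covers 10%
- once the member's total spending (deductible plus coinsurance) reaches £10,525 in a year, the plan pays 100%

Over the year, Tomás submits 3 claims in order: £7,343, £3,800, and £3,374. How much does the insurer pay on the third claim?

Claim 1 — £7,343: £2,975 to deductible, leaving £4,368; member's 10% is £436.80. Member owes £3,411.80 (running OOP £3,411.80). Plan pays £7,343 − £3,411.80 = £3,931.20.
Claim 2 — £3,800: 10% coinsurance on £3,800 = £380. Cost to member: £380. OOP to date £3,791.80. Insurer: £3,800 − £380 = £3,420.
Claim 3 — £3,374: deductible already satisfied, so member's share is 10% × £3,374 = £337.40. Cost to member: £337.40. OOP to date £4,129.20. Insurer: £3,374 − £337.40 = £3,036.60.

£3,036.60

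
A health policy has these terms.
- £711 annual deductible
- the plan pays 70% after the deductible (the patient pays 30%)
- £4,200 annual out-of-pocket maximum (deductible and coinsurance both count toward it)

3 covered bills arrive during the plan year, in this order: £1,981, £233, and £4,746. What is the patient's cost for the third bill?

#1 (£1,981): £711 to deductible, leaving £1,270; patient's 30% is £381. Cost to patient: £1,092. OOP to date £1,092.
#2 (£233): 30% coinsurance on £233 = £69.90. Patient pays £69.90; OOP now £1,161.90.
#3 (£4,746): deductible already satisfied, so patient's share is 30% × £4,746 = £1,423.80. Patient pays £1,423.80; OOP now £2,585.70.

£1,423.80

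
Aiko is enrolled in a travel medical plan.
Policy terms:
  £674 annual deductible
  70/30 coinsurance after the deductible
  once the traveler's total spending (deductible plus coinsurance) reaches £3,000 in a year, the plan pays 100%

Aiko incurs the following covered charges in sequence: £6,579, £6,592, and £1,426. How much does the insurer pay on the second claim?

£6,037.50

Bill 1, £6,579: deductible takes £674, £5,905 remains; traveler's 30% is £1,771.50. Traveler owes £2,445.50 (running OOP £2,445.50). Plan pays £6,579 − £2,445.50 = £4,133.50.
Bill 2, £6,592: 30% coinsurance on £6,592 = £1,977.60. OOP would hit £4,423.10 > £3,000, so the cap limits the traveler to £3,000 − £2,445.50 = £554.50. Plan pays £6,592 − £554.50 = £6,037.50.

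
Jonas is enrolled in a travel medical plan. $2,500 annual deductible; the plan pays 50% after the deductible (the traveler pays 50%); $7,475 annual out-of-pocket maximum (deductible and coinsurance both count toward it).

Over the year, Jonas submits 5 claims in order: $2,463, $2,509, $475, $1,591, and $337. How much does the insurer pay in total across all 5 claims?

Claim 1 ($2,463): fully absorbed by the deductible. Traveler owes $2,463 (running OOP $2,463). Insurer: $2,463 − $2,463 = $0.
Claim 2 ($2,509): $37 to deductible, leaving $2,472; 50% of $2,472 = $1,236. Traveler pays $1,273; OOP now $3,736. Insurer: $2,509 − $1,273 = $1,236.
Claim 3 ($475): deductible already satisfied, so traveler's share is 50% × $475 = $237.50. Traveler pays $237.50; OOP now $3,973.50. Insurer: $475 − $237.50 = $237.50.
Claim 4 ($1,591): deductible met; 50% of $1,591 = $795.50. Traveler owes $795.50 (running OOP $4,769). Insurer: $1,591 − $795.50 = $795.50.
Claim 5 ($337): deductible met; 50% of $337 = $168.50. Traveler pays $168.50; OOP now $4,937.50. Plan pays $337 − $168.50 = $168.50.
Insurer total: $0 + $1,236 + $237.50 + $795.50 + $168.50 = $2,437.50.

$2,437.50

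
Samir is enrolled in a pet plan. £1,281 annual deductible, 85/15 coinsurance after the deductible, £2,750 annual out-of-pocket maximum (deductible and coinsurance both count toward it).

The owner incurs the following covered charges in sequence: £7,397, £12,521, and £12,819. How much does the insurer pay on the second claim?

Claim 1 (£7,397): £1,281 to deductible, leaving £6,116; 15% of £6,116 = £917.40. Cost to owner: £2,198.40. OOP to date £2,198.40. Insurer: £7,397 − £2,198.40 = £5,198.60.
Claim 2 (£12,521): 15% coinsurance on £12,521 = £1,878.15. That would push OOP to £4,076.55, over the £2,750 cap, so owner pays £2,750 − £2,198.40 = £551.60. Plan pays £12,521 − £551.60 = £11,969.40.

£11,969.40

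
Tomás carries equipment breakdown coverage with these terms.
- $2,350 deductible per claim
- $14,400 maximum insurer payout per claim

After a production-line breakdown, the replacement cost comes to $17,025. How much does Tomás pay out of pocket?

After the deductible, $17,025 − $2,350 = $14,675 remains.
Since $14,675 > $14,400, the payout is capped at $14,400.
Business owner's share is the uncovered remainder: $17,025 − $14,400 = $2,625.

$2,625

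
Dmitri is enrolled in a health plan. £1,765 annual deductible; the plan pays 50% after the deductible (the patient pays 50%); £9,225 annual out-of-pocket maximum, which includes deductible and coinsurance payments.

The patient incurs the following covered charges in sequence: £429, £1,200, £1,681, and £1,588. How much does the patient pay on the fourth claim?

Bill 1, £429: entire amount goes to the deductible. Cost to patient: £429. OOP to date £429.
Bill 2, £1,200: all of it applies to the deductible. Patient pays £1,200; OOP now £1,629.
Bill 3, £1,681: £136 finishes the deductible; £1,545 goes to coinsurance; coinsurance £1,545 × 50% = £772.50. Patient pays £908.50; OOP now £2,537.50.
Bill 4, £1,588: deductible met; 50% of £1,588 = £794. Patient owes £794 (running OOP £3,331.50).

£794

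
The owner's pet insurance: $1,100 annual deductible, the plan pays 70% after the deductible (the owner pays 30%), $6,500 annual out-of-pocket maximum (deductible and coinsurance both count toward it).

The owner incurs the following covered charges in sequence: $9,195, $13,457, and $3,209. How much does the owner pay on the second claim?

#1 ($9,195): $1,100 to deductible, leaving $8,095; 30% of $8,095 = $2,428.50. Owner pays $3,528.50; OOP now $3,528.50.
#2 ($13,457): deductible met; 30% of $13,457 = $4,037.10. OOP would hit $7,565.60 > $6,500, so the cap limits the owner to $6,500 − $3,528.50 = $2,971.50.

$2,971.50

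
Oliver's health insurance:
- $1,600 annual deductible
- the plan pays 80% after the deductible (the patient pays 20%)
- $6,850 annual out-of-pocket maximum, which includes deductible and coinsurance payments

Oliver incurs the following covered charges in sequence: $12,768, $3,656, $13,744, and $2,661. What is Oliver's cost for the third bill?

Bill 1, $12,768: $1,600 finishes the deductible; $11,168 goes to coinsurance; coinsurance $11,168 × 20% = $2,233.60. Patient owes $3,833.60 (running OOP $3,833.60).
Bill 2, $3,656: 20% coinsurance on $3,656 = $731.20. Cost to patient: $731.20. OOP to date $4,564.80.
Bill 3, $13,744: deductible already satisfied, so patient's share is 20% × $13,744 = $2,748.80. That would push OOP to $7,313.60, over the $6,850 cap, so patient pays $6,850 − $4,564.80 = $2,285.20.

$2,285.20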